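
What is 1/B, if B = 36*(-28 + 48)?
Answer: 1/720 ≈ 0.0013889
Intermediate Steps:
B = 720 (B = 36*20 = 720)
1/B = 1/720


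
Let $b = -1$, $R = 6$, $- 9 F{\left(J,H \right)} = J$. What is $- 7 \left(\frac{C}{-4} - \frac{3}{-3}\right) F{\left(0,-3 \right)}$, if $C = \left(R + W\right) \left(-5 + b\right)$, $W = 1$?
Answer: $0$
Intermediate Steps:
$F{\left(J,H \right)} = - \frac{J}{9}$
$C = -42$ ($C = \left(6 + 1\right) \left(-5 - 1\right) = 7 \left(-6\right) = -42$)
$- 7 \left(\frac{C}{-4} - \frac{3}{-3}\right) F{\left(0,-3 \right)} = - 7 \left(- \frac{42}{-4} - \frac{3}{-3}\right) \left(\left(- \frac{1}{9}\right) 0\right) = - 7 \left(\left(-42\right) \left(- \frac{1}{4}\right) - -1\right) 0 = - 7 \left(\frac{21}{2} + 1\right) 0 = \left(-7\right) \frac{23}{2} \cdot 0 = \left(- \frac{161}{2}\right) 0 = 0$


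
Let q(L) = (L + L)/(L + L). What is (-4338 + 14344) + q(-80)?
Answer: 10007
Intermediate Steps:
q(L) = 1 (q(L) = (2*L)/((2*L)) = (2*L)*(1/(2*L)) = 1)
(-4338 + 14344) + q(-80) = (-4338 + 14344) + 1 = 10006 + 1 = 10007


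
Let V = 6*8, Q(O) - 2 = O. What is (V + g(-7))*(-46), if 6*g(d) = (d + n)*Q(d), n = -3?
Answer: -7774/3 ≈ -2591.3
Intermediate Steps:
Q(O) = 2 + O
g(d) = (-3 + d)*(2 + d)/6 (g(d) = ((d - 3)*(2 + d))/6 = ((-3 + d)*(2 + d))/6 = (-3 + d)*(2 + d)/6)
V = 48
(V + g(-7))*(-46) = (48 + (-3 - 7)*(2 - 7)/6)*(-46) = (48 + (⅙)*(-10)*(-5))*(-46) = (48 + 25/3)*(-46) = (169/3)*(-46) = -7774/3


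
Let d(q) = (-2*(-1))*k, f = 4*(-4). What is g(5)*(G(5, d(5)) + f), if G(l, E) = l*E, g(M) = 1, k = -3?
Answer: -46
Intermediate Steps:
f = -16
d(q) = -6 (d(q) = -2*(-1)*(-3) = 2*(-3) = -6)
G(l, E) = E*l
g(5)*(G(5, d(5)) + f) = 1*(-6*5 - 16) = 1*(-30 - 16) = 1*(-46) = -46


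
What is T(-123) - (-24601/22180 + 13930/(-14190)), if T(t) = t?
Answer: -3805425101/31473420 ≈ -120.91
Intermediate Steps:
T(-123) - (-24601/22180 + 13930/(-14190)) = -123 - (-24601/22180 + 13930/(-14190)) = -123 - (-24601*1/22180 + 13930*(-1/14190)) = -123 - (-24601/22180 - 1393/1419) = -123 - 1*(-65805559/31473420) = -123 + 65805559/31473420 = -3805425101/31473420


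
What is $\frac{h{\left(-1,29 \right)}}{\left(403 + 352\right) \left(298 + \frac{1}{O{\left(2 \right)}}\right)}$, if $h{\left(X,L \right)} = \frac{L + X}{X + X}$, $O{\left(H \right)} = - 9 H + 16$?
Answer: $- \frac{4}{64175} \approx -6.233 \cdot 10^{-5}$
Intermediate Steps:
$O{\left(H \right)} = 16 - 9 H$
$h{\left(X,L \right)} = \frac{L + X}{2 X}$
$\frac{h{\left(-1,29 \right)}}{\left(403 + 352\right) \left(298 + \frac{1}{O{\left(2 \right)}}\right)} = \frac{\frac{1}{2} \frac{1}{-1} \left(29 - 1\right)}{\left(403 + 352\right) \left(298 + \frac{1}{16 - 18}\right)} = \frac{\frac{1}{2} \left(-1\right) 28}{755 \left(298 + \frac{1}{16 - 18}\right)} = - \frac{14}{755 \left(298 + \frac{1}{-2}\right)} = - \frac{14}{755 \left(298 - \frac{1}{2}\right)} = - \frac{14}{755 \cdot \frac{595}{2}} = - \frac{14}{\frac{449225}{2}} = \left(-14\right) \frac{2}{449225} = - \frac{4}{64175}$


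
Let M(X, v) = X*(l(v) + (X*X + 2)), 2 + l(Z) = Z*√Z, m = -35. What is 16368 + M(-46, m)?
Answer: -80968 + 1610*I*√35 ≈ -80968.0 + 9524.9*I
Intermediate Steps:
l(Z) = -2 + Z^(3/2) (l(Z) = -2 + Z*√Z = -2 + Z^(3/2))
M(X, v) = X*(X² + v^(3/2)) (M(X, v) = X*((-2 + v^(3/2)) + (X*X + 2)) = X*((-2 + v^(3/2)) + (X² + 2)) = X*((-2 + v^(3/2)) + (2 + X²)) = X*(X² + v^(3/2)))
16368 + M(-46, m) = 16368 - 46*((-46)² + (-35)^(3/2)) = 16368 - 46*(2116 - 35*I*√35) = 16368 + (-97336 + 1610*I*√35) = -80968 + 1610*I*√35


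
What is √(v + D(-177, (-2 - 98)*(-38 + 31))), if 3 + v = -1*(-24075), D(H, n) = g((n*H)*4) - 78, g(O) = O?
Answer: I*√471606 ≈ 686.74*I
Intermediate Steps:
D(H, n) = -78 + 4*H*n (D(H, n) = (n*H)*4 - 78 = (H*n)*4 - 78 = 4*H*n - 78 = -78 + 4*H*n)
v = 24072 (v = -3 - 1*(-24075) = -3 + 24075 = 24072)
√(v + D(-177, (-2 - 98)*(-38 + 31))) = √(24072 + (-78 + 4*(-177)*((-2 - 98)*(-38 + 31)))) = √(24072 + (-78 + 4*(-177)*(-100*(-7)))) = √(24072 + (-78 + 4*(-177)*700)) = √(24072 + (-78 - 495600)) = √(24072 - 495678) = √(-471606) = I*√471606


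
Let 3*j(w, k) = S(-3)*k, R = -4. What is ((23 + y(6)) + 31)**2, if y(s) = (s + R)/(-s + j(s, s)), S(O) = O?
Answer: 104329/36 ≈ 2898.0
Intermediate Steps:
j(w, k) = -k (j(w, k) = (-3*k)/3 = -k)
y(s) = -(-4 + s)/(2*s) (y(s) = (s - 4)/(-s - s) = (-4 + s)/((-2*s)) = (-4 + s)*(-1/(2*s)) = -(-4 + s)/(2*s))
((23 + y(6)) + 31)**2 = ((23 + (1/2)*(4 - 1*6)/6) + 31)**2 = ((23 + (1/2)*(1/6)*(4 - 6)) + 31)**2 = ((23 + (1/2)*(1/6)*(-2)) + 31)**2 = ((23 - 1/6) + 31)**2 = (137/6 + 31)**2 = (323/6)**2 = 104329/36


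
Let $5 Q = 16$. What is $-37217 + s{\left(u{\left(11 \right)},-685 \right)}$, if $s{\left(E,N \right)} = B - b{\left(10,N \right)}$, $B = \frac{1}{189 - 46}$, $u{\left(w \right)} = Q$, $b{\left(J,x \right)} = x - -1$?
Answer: $- \frac{5224218}{143} \approx -36533.0$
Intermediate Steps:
$Q = \frac{16}{5}$ ($Q = \frac{1}{5} \cdot 16 = \frac{16}{5} \approx 3.2$)
$b{\left(J,x \right)} = 1 + x$ ($b{\left(J,x \right)} = x + 1 = 1 + x$)
$u{\left(w \right)} = \frac{16}{5}$
$B = \frac{1}{143} \approx 0.006993$
$s{\left(E,N \right)} = - \frac{142}{143} - N$ ($s{\left(E,N \right)} = \frac{1}{143} - \left(1 + N\right) = - \frac{142}{143} - N$)
$-37217 + s{\left(u{\left(11 \right)},-685 \right)} = -37217 - - \frac{97813}{143} = -37217 + \left(- \frac{142}{143} + 685\right) = -37217 + \frac{97813}{143} = - \frac{5224218}{143}$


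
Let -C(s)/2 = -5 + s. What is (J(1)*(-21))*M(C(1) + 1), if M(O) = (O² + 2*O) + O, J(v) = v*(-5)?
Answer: 11340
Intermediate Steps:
J(v) = -5*v
C(s) = 10 - 2*s (C(s) = -2*(-5 + s) = 10 - 2*s)
M(O) = O² + 3*O
(J(1)*(-21))*M(C(1) + 1) = (-5*1*(-21))*(((10 - 2*1) + 1)*(3 + ((10 - 2*1) + 1))) = (-5*(-21))*(((10 - 2) + 1)*(3 + ((10 - 2) + 1))) = 105*((8 + 1)*(3 + (8 + 1))) = 105*(9*(3 + 9)) = 105*(9*12) = 105*108 = 11340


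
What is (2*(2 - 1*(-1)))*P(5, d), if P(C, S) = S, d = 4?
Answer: 24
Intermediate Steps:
(2*(2 - 1*(-1)))*P(5, d) = (2*(2 - 1*(-1)))*4 = (2*(2 + 1))*4 = (2*3)*4 = 6*4 = 24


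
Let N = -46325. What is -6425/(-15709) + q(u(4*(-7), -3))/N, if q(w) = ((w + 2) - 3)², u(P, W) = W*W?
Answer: 296632749/727719425 ≈ 0.40762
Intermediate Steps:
u(P, W) = W²
q(w) = (-1 + w)² (q(w) = ((2 + w) - 3)² = (-1 + w)²)
-6425/(-15709) + q(u(4*(-7), -3))/N = -6425/(-15709) + (-1 + (-3)²)²/(-46325) = -6425*(-1/15709) + (-1 + 9)²*(-1/46325) = 6425/15709 + 8²*(-1/46325) = 6425/15709 + 64*(-1/46325) = 6425/15709 - 64/46325 = 296632749/727719425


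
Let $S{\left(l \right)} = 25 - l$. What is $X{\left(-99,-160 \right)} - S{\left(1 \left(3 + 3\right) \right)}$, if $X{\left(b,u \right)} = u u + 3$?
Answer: $25584$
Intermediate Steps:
$X{\left(b,u \right)} = 3 + u^{2}$ ($X{\left(b,u \right)} = u^{2} + 3 = 3 + u^{2}$)
$X{\left(-99,-160 \right)} - S{\left(1 \left(3 + 3\right) \right)} = \left(3 + \left(-160\right)^{2}\right) - \left(25 - 1 \left(3 + 3\right)\right) = \left(3 + 25600\right) - \left(25 - 1 \cdot 6\right) = 25603 - \left(25 - 6\right) = 25603 - 19 = 25584$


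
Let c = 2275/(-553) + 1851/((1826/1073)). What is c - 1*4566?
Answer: -502353497/144254 ≈ -3482.4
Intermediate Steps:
c = 156310267/144254 (c = 2275*(-1/553) + 1851/((1826*(1/1073))) = -325/79 + 1851/(1826/1073) = -325/79 + 1851*(1073/1826) = -325/79 + 1986123/1826 = 156310267/144254 ≈ 1083.6)
c - 1*4566 = 156310267/144254 - 1*4566 = 156310267/144254 - 4566 = -502353497/144254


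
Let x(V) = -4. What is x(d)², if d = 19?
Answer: 16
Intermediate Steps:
x(d)² = (-4)² = 16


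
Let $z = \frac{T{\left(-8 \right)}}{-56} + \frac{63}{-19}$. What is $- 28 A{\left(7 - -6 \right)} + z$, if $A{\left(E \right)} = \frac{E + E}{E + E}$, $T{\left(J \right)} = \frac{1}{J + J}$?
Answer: $- \frac{533101}{17024} \approx -31.315$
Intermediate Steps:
$T{\left(J \right)} = \frac{1}{2 J}$
$A{\left(E \right)} = 1$ ($A{\left(E \right)} = \frac{2 E}{2 E} = 2 E \frac{1}{2 E} = 1$)
$z = - \frac{56429}{17024}$ ($z = \frac{\frac{1}{2} \frac{1}{-8}}{-56} + \frac{63}{-19} = \frac{1}{2} \left(- \frac{1}{8}\right) \left(- \frac{1}{56}\right) + 63 \left(- \frac{1}{19}\right) = \left(- \frac{1}{16}\right) \left(- \frac{1}{56}\right) - \frac{63}{19} = \frac{1}{896} - \frac{63}{19} = - \frac{56429}{17024} \approx -3.3147$)
$- 28 A{\left(7 - -6 \right)} + z = \left(-28\right) 1 - \frac{56429}{17024} = -28 - \frac{56429}{17024} = - \frac{533101}{17024}$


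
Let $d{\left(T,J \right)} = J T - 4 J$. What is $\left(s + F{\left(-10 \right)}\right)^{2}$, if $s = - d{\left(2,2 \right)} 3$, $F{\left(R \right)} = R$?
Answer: $4$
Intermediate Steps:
$d{\left(T,J \right)} = - 4 J + J T$
$s = 12$ ($s = - 2 \left(-4 + 2\right) 3 = - 2 \left(-2\right) 3 = \left(-1\right) \left(-4\right) 3 = 4 \cdot 3 = 12$)
$\left(s + F{\left(-10 \right)}\right)^{2} = \left(12 - 10\right)^{2} = 2^{2} = 4$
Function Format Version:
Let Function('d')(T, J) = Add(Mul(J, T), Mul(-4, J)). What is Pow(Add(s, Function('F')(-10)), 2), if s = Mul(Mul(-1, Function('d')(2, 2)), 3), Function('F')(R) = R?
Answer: 4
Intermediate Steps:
Function('d')(T, J) = Add(Mul(-4, J), Mul(J, T))
s = 12 (s = Mul(Mul(-1, Mul(2, Add(-4, 2))), 3) = Mul(Mul(-1, Mul(2, -2)), 3) = Mul(Mul(-1, -4), 3) = Mul(4, 3) = 12)
Pow(Add(s, Function('F')(-10)), 2) = Pow(Add(12, -10), 2) = Pow(2, 2) = 4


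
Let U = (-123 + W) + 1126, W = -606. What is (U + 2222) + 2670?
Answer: 5289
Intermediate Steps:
U = 397 (U = (-123 - 606) + 1126 = -729 + 1126 = 397)
(U + 2222) + 2670 = (397 + 2222) + 2670 = 2619 + 2670 = 5289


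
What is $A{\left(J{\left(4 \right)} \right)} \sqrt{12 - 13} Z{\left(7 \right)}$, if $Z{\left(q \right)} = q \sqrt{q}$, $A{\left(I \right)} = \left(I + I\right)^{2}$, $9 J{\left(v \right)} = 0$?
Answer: $0$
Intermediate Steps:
$J{\left(v \right)} = 0$ ($J{\left(v \right)} = \frac{1}{9} \cdot 0 = 0$)
$A{\left(I \right)} = 4 I^{2}$ ($A{\left(I \right)} = \left(2 I\right)^{2} = 4 I^{2}$)
$Z{\left(q \right)} = q^{\frac{3}{2}}$
$A{\left(J{\left(4 \right)} \right)} \sqrt{12 - 13} Z{\left(7 \right)} = 4 \cdot 0^{2} \sqrt{12 - 13} \cdot 7^{\frac{3}{2}} = 4 \cdot 0 \sqrt{-1} \cdot 7 \sqrt{7} = 0 i 7 \sqrt{7} = 0 \cdot 7 \sqrt{7} = 0$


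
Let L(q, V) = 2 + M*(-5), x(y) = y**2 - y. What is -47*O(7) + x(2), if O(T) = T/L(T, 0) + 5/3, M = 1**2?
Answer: 100/3 ≈ 33.333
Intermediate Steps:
M = 1
L(q, V) = -3 (L(q, V) = 2 + 1*(-5) = 2 - 5 = -3)
O(T) = 5/3 - T/3 (O(T) = T/(-3) + 5/3 = T*(-1/3) + 5*(1/3) = -T/3 + 5/3 = 5/3 - T/3)
-47*O(7) + x(2) = -47*(5/3 - 1/3*7) + 2*(-1 + 2) = -47*(5/3 - 7/3) + 2*1 = -47*(-2/3) + 2 = 94/3 + 2 = 100/3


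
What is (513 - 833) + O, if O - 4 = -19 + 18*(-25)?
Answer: -785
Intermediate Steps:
O = -465 (O = 4 + (-19 + 18*(-25)) = 4 + (-19 - 450) = 4 - 469 = -465)
(513 - 833) + O = (513 - 833) - 465 = -320 - 465 = -785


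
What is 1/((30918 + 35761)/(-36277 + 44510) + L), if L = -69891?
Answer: -8233/575345924 ≈ -1.4310e-5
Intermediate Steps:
1/((30918 + 35761)/(-36277 + 44510) + L) = 1/((30918 + 35761)/(-36277 + 44510) - 69891) = 1/(66679/8233 - 69891) = 1/(-575345924/8233) = -8233/575345924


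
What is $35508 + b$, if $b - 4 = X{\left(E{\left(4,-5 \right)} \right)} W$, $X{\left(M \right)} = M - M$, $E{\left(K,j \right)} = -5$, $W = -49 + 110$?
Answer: $35512$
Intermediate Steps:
$W = 61$
$X{\left(M \right)} = 0$
$b = 4$ ($b = 4 + 0 \cdot 61 = 4 + 0 = 4$)
$35508 + b = 35508 + 4 = 35512$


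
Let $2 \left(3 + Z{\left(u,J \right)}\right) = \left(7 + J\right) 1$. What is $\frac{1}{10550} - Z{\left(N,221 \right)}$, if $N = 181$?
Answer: $- \frac{1171049}{10550} \approx -111.0$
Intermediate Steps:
$Z{\left(u,J \right)} = \frac{1}{2} + \frac{J}{2}$ ($Z{\left(u,J \right)} = -3 + \frac{\left(7 + J\right) 1}{2} = -3 + \frac{7 + J}{2} = -3 + \left(\frac{7}{2} + \frac{J}{2}\right) = \frac{1}{2} + \frac{J}{2}$)
$\frac{1}{10550} - Z{\left(N,221 \right)} = \frac{1}{10550} - \left(\frac{1}{2} + \frac{1}{2} \cdot 221\right) = \frac{1}{10550} - \left(\frac{1}{2} + \frac{221}{2}\right) = \frac{1}{10550} - 111 = - \frac{1171049}{10550}$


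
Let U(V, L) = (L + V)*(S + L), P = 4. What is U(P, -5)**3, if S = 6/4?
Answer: 343/8 ≈ 42.875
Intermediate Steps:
S = 3/2 (S = 6*(1/4) = 3/2 ≈ 1.5000)
U(V, L) = (3/2 + L)*(L + V) (U(V, L) = (L + V)*(3/2 + L) = (3/2 + L)*(L + V))
U(P, -5)**3 = ((-5)**2 + (3/2)*(-5) + (3/2)*4 - 5*4)**3 = (25 - 15/2 + 6 - 20)**3 = (7/2)**3 = 343/8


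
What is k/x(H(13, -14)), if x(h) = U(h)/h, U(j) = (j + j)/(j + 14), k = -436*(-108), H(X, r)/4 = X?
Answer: 1553904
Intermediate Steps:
H(X, r) = 4*X
k = 47088
U(j) = 2*j/(14 + j) (U(j) = (2*j)/(14 + j) = 2*j/(14 + j))
x(h) = 2/(14 + h) (x(h) = (2*h/(14 + h))/h = 2/(14 + h))
k/x(H(13, -14)) = 47088/((2/(14 + 4*13))) = 47088/((2/(14 + 52))) = 47088/((2/66)) = 47088/((2*(1/66))) = 47088/(1/33) = 47088*33 = 1553904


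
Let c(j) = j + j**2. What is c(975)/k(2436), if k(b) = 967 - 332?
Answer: 190320/127 ≈ 1498.6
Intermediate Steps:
k(b) = 635
c(975)/k(2436) = (975*(1 + 975))/635 = (975*976)*(1/635) = 951600*(1/635) = 190320/127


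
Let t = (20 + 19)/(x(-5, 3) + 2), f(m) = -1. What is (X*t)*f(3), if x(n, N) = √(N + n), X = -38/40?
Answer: 247/20 - 247*I*√2/40 ≈ 12.35 - 8.7328*I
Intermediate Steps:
X = -19/20 (X = -38*1/40 = -19/20 ≈ -0.95000)
t = 39/(2 + I*√2) (t = (20 + 19)/(√(3 - 5) + 2) = 39/(√(-2) + 2) = 39/(I*√2 + 2) = 39/(2 + I*√2) ≈ 13.0 - 9.1924*I)
(X*t)*f(3) = -19*(13 - 13*I*√2/2)/20*(-1) = (-247/20 + 247*I*√2/40)*(-1) = 247/20 - 247*I*√2/40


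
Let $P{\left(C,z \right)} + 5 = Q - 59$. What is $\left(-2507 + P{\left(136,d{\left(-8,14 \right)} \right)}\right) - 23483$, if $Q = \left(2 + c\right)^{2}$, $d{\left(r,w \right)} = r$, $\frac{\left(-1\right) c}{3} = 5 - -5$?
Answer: $-25270$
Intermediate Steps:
$c = -30$ ($c = - 3 \left(5 - -5\right) = - 3 \left(5 + 5\right) = \left(-3\right) 10 = -30$)
$Q = 784$ ($Q = \left(2 - 30\right)^{2} = \left(-28\right)^{2} = 784$)
$P{\left(C,z \right)} = 720$ ($P{\left(C,z \right)} = -5 + \left(784 - 59\right) = -5 + 725 = 720$)
$\left(-2507 + P{\left(136,d{\left(-8,14 \right)} \right)}\right) - 23483 = \left(-2507 + 720\right) - 23483 = -1787 - 23483 = -25270$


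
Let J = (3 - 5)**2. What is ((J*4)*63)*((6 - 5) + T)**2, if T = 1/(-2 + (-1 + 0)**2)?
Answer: 0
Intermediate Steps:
J = 4 (J = (-2)**2 = 4)
T = -1 (T = 1/(-2 + (-1)**2) = 1/(-2 + 1) = 1/(-1) = -1)
((J*4)*63)*((6 - 5) + T)**2 = ((4*4)*63)*((6 - 5) - 1)**2 = (16*63)*(1 - 1)**2 = 1008*0**2 = 1008*0 = 0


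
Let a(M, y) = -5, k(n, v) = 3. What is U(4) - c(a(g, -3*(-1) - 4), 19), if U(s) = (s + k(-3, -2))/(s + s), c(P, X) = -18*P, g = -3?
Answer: -713/8 ≈ -89.125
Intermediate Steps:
U(s) = (3 + s)/(2*s) (U(s) = (s + 3)/(s + s) = (3 + s)/((2*s)) = (3 + s)*(1/(2*s)) = (3 + s)/(2*s))
U(4) - c(a(g, -3*(-1) - 4), 19) = (½)*(3 + 4)/4 - (-18)*(-5) = (½)*(¼)*7 - 1*90 = 7/8 - 90 = -713/8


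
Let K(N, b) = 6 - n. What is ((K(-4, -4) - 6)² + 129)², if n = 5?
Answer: 23716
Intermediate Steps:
K(N, b) = 1 (K(N, b) = 6 - 1*5 = 6 - 5 = 1)
((K(-4, -4) - 6)² + 129)² = ((1 - 6)² + 129)² = ((-5)² + 129)² = (25 + 129)² = 154² = 23716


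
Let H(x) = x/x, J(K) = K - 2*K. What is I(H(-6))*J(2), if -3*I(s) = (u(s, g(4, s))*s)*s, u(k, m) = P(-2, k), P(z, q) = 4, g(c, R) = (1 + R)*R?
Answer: 8/3 ≈ 2.6667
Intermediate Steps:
J(K) = -K
H(x) = 1
g(c, R) = R*(1 + R)
u(k, m) = 4
I(s) = -4*s²/3 (I(s) = -4*s*s/3 = -4*s²/3)
I(H(-6))*J(2) = (-4/3*1²)*(-1*2) = -4/3*1*(-2) = -4/3*(-2) = 8/3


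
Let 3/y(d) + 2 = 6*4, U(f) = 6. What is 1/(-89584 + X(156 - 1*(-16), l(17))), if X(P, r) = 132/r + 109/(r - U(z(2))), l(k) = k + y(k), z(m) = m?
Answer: -92365/8272810634 ≈ -1.1165e-5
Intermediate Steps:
y(d) = 3/22 (y(d) = 3/(-2 + 6*4) = 3/(-2 + 24) = 3/22)
l(k) = 3/22 + k (l(k) = k + 3/22 = 3/22 + k)
X(P, r) = 109/(-6 + r) + 132/r (X(P, r) = 132/r + 109/(r - 1*6) = 132/r + 109/(r - 6) = 132/r + 109/(-6 + r) = 109/(-6 + r) + 132/r)
1/(-89584 + X(156 - 1*(-16), l(17))) = 1/(-89584 + (-792 + 241*(3/22 + 17))/((3/22 + 17)*(-6 + (3/22 + 17)))) = 1/(-89584 + (-792 + 241*(377/22))/((377/22)*(-6 + 377/22))) = 1/(-89584 + 22*(-792 + 90857/22)/(377*(245/22))) = 1/(-89584 + (22/377)*(22/245)*(73433/22)) = 1/(-89584 + 1615526/92365) = 1/(-8272810634/92365) = -92365/8272810634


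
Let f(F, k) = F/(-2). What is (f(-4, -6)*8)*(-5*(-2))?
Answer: 160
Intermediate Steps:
f(F, k) = -F/2 (f(F, k) = F*(-½) = -F/2)
(f(-4, -6)*8)*(-5*(-2)) = (-½*(-4)*8)*(-5*(-2)) = (2*8)*10 = 16*10 = 160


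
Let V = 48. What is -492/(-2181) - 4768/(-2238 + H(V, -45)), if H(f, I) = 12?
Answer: 1915700/809151 ≈ 2.3675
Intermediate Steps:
-492/(-2181) - 4768/(-2238 + H(V, -45)) = -492/(-2181) - 4768/(-2238 + 12) = -492*(-1/2181) - 4768/(-2226) = 164/727 - 4768*(-1/2226) = 164/727 + 2384/1113 = 1915700/809151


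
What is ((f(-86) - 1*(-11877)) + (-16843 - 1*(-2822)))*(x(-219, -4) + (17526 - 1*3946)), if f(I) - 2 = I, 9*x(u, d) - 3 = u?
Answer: -30202768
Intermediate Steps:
x(u, d) = ⅓ + u/9
f(I) = 2 + I
((f(-86) - 1*(-11877)) + (-16843 - 1*(-2822)))*(x(-219, -4) + (17526 - 1*3946)) = (((2 - 86) - 1*(-11877)) + (-16843 - 1*(-2822)))*((⅓ + (⅑)*(-219)) + (17526 - 1*3946)) = ((-84 + 11877) + (-16843 + 2822))*((⅓ - 73/3) + (17526 - 3946)) = (11793 - 14021)*(-24 + 13580) = -2228*13556 = -30202768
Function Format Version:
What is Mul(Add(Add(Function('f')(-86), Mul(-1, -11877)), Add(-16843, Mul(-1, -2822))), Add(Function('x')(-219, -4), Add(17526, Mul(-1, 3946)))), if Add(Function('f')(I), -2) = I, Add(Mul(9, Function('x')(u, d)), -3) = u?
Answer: -30202768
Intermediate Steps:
Function('x')(u, d) = Add(Rational(1, 3), Mul(Rational(1, 9), u))
Function('f')(I) = Add(2, I)
Mul(Add(Add(Function('f')(-86), Mul(-1, -11877)), Add(-16843, Mul(-1, -2822))), Add(Function('x')(-219, -4), Add(17526, Mul(-1, 3946)))) = Mul(Add(Add(Add(2, -86), Mul(-1, -11877)), Add(-16843, Mul(-1, -2822))), Add(Add(Rational(1, 3), Mul(Rational(1, 9), -219)), Add(17526, Mul(-1, 3946)))) = Mul(Add(Add(-84, 11877), Add(-16843, 2822)), Add(Add(Rational(1, 3), Rational(-73, 3)), Add(17526, -3946))) = Mul(Add(11793, -14021), Add(-24, 13580)) = Mul(-2228, 13556) = -30202768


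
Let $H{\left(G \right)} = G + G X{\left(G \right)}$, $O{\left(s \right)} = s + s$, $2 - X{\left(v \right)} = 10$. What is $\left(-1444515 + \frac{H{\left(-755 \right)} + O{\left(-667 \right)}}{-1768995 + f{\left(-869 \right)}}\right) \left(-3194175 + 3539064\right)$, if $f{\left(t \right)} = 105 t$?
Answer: $- \frac{308922203218625613}{620080} \approx -4.982 \cdot 10^{11}$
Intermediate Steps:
$X{\left(v \right)} = -8$ ($X{\left(v \right)} = 2 - 10 = -8$)
$O{\left(s \right)} = 2 s$
$H{\left(G \right)} = - 7 G$ ($H{\left(G \right)} = G + G \left(-8\right) = G - 8 G = - 7 G$)
$\left(-1444515 + \frac{H{\left(-755 \right)} + O{\left(-667 \right)}}{-1768995 + f{\left(-869 \right)}}\right) \left(-3194175 + 3539064\right) = \left(-1444515 + \frac{\left(-7\right) \left(-755\right) + 2 \left(-667\right)}{-1768995 + 105 \left(-869\right)}\right) \left(-3194175 + 3539064\right) = \left(-1444515 + \frac{5285 - 1334}{-1768995 - 91245}\right) 344889 = \left(-1444515 + \frac{3951}{-1860240}\right) 344889 = \left(-1444515 + 3951 \left(- \frac{1}{1860240}\right)\right) 344889 = \left(-1444515 - \frac{1317}{620080}\right) 344889 = \left(- \frac{895714862517}{620080}\right) 344889 = - \frac{308922203218625613}{620080}$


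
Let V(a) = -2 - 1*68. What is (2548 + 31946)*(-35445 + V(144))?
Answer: -1225054410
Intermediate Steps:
V(a) = -70 (V(a) = -2 - 68 = -70)
(2548 + 31946)*(-35445 + V(144)) = (2548 + 31946)*(-35445 - 70) = 34494*(-35515) = -1225054410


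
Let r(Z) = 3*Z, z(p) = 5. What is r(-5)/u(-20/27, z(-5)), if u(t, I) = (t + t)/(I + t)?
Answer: 345/8 ≈ 43.125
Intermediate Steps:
u(t, I) = 2*t/(I + t) (u(t, I) = (2*t)/(I + t) = 2*t/(I + t))
r(-5)/u(-20/27, z(-5)) = (3*(-5))/((2*(-20/27)/(5 - 20/27))) = -15/(2*(-20*1/27)/(5 - 20*1/27)) = -15/(2*(-20/27)/(5 - 20/27)) = -15/(2*(-20/27)/(115/27)) = -15/(2*(-20/27)*(27/115)) = -15/(-8/23) = -15*(-23/8) = 345/8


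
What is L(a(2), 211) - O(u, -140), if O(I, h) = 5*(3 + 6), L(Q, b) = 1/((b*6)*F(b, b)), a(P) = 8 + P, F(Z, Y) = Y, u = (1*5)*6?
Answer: -12020669/267126 ≈ -45.000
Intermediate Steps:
u = 30 (u = 5*6 = 30)
L(Q, b) = 1/(6*b²) (L(Q, b) = 1/((b*6)*b) = 1/((6*b)*b) = 1/(6*b²))
O(I, h) = 45 (O(I, h) = 5*9 = 45)
L(a(2), 211) - O(u, -140) = (⅙)/211² - 1*45 = (⅙)*(1/44521) - 45 = 1/267126 - 45 = -12020669/267126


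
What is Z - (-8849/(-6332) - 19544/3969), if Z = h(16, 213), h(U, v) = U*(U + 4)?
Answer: 1161539641/3590244 ≈ 323.53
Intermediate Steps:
h(U, v) = U*(4 + U)
Z = 320 (Z = 16*(4 + 16) = 16*20 = 320)
Z - (-8849/(-6332) - 19544/3969) = 320 - (-8849/(-6332) - 19544/3969) = 320 - (-8849*(-1/6332) - 19544*1/3969) = 320 - (8849/6332 - 2792/567) = 320 - 1*(-12661561/3590244) = 320 + 12661561/3590244 = 1161539641/3590244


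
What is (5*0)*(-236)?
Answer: 0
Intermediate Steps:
(5*0)*(-236) = 0*(-236) = 0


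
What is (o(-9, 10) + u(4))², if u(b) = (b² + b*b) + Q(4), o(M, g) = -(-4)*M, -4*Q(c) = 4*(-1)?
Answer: 9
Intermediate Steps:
Q(c) = 1 (Q(c) = -(-1) = -¼*(-4) = 1)
o(M, g) = 4*M
u(b) = 1 + 2*b² (u(b) = (b² + b*b) + 1 = (b² + b²) + 1 = 2*b² + 1 = 1 + 2*b²)
(o(-9, 10) + u(4))² = (4*(-9) + (1 + 2*4²))² = (-36 + (1 + 2*16))² = (-36 + (1 + 32))² = (-36 + 33)² = (-3)² = 9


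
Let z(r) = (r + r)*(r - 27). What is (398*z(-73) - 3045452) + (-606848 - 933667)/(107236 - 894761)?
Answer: 435556444843/157505 ≈ 2.7653e+6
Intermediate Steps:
z(r) = 2*r*(-27 + r) (z(r) = (2*r)*(-27 + r) = 2*r*(-27 + r))
(398*z(-73) - 3045452) + (-606848 - 933667)/(107236 - 894761) = (398*(2*(-73)*(-27 - 73)) - 3045452) + (-606848 - 933667)/(107236 - 894761) = (398*(2*(-73)*(-100)) - 3045452) - 1540515/(-787525) = (398*14600 - 3045452) - 1540515*(-1/787525) = (5810800 - 3045452) + 308103/157505 = 2765348 + 308103/157505 = 435556444843/157505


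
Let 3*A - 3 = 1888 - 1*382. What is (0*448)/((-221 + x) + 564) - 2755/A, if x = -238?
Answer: -2755/503 ≈ -5.4771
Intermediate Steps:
A = 503 (A = 1 + (1888 - 1*382)/3 = 1 + (1888 - 382)/3 = 1 + (⅓)*1506 = 1 + 502 = 503)
(0*448)/((-221 + x) + 564) - 2755/A = (0*448)/((-221 - 238) + 564) - 2755/503 = 0/(-459 + 564) - 2755*1/503 = 0/105 - 2755/503 = 0*(1/105) - 2755/503 = 0 - 2755/503 = -2755/503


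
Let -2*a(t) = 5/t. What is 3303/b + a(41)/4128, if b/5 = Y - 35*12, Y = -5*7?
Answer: -1118063663/770078400 ≈ -1.4519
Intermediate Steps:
Y = -35
b = -2275 (b = 5*(-35 - 35*12) = 5*(-35 - 420) = 5*(-455) = -2275)
a(t) = -5/(2*t)
3303/b + a(41)/4128 = 3303/(-2275) - 5/2/41/4128 = 3303*(-1/2275) - 5/2*1/41*(1/4128) = -3303/2275 - 5/82*1/4128 = -3303/2275 - 5/338496 = -1118063663/770078400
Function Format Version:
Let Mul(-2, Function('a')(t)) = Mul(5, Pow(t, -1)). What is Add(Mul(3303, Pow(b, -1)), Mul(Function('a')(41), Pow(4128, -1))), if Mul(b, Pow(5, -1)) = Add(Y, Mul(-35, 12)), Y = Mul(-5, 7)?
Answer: Rational(-1118063663, 770078400) ≈ -1.4519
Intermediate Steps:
Y = -35
b = -2275 (b = Mul(5, Add(-35, Mul(-35, 12))) = Mul(5, Add(-35, -420)) = Mul(5, -455) = -2275)
Function('a')(t) = Mul(Rational(-5, 2), Pow(t, -1)) (Function('a')(t) = Mul(Rational(-1, 2), Mul(5, Pow(t, -1))) = Mul(Rational(-5, 2), Pow(t, -1)))
Add(Mul(3303, Pow(b, -1)), Mul(Function('a')(41), Pow(4128, -1))) = Add(Mul(3303, Pow(-2275, -1)), Mul(Mul(Rational(-5, 2), Pow(41, -1)), Pow(4128, -1))) = Add(Mul(3303, Rational(-1, 2275)), Mul(Mul(Rational(-5, 2), Rational(1, 41)), Rational(1, 4128))) = Add(Rational(-3303, 2275), Mul(Rational(-5, 82), Rational(1, 4128))) = Add(Rational(-3303, 2275), Rational(-5, 338496)) = Rational(-1118063663, 770078400)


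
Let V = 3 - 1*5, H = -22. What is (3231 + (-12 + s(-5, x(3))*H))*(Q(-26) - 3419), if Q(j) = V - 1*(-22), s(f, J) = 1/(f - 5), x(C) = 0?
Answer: -54744294/5 ≈ -1.0949e+7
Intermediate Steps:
V = -2 (V = 3 - 5 = -2)
s(f, J) = 1/(-5 + f)
Q(j) = 20 (Q(j) = -2 - 1*(-22) = -2 + 22 = 20)
(3231 + (-12 + s(-5, x(3))*H))*(Q(-26) - 3419) = (3231 + (-12 - 22/(-5 - 5)))*(20 - 3419) = (3231 + (-12 - 22/(-10)))*(-3399) = (3231 + (-12 - ⅒*(-22)))*(-3399) = (3231 + (-12 + 11/5))*(-3399) = (3231 - 49/5)*(-3399) = (16106/5)*(-3399) = -54744294/5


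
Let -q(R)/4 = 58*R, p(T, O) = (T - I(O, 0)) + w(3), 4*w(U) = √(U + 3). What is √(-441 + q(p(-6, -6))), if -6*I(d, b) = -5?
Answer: √(10299 - 522*√6)/3 ≈ 31.659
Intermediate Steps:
I(d, b) = ⅚ (I(d, b) = -⅙*(-5) = ⅚)
w(U) = √(3 + U)/4 (w(U) = √(U + 3)/4 = √(3 + U)/4)
p(T, O) = -⅚ + T + √6/4 (p(T, O) = (T - 1*⅚) + √(3 + 3)/4 = (T - ⅚) + √6/4 = (-⅚ + T) + √6/4 = -⅚ + T + √6/4)
q(R) = -232*R
√(-441 + q(p(-6, -6))) = √(-441 - 232*(-⅚ - 6 + √6/4)) = √(-441 - 232*(-41/6 + √6/4)) = √(-441 + (4756/3 - 58*√6)) = √(3433/3 - 58*√6)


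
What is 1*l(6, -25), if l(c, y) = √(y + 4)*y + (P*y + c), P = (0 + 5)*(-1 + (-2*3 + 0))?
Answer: 881 - 25*I*√21 ≈ 881.0 - 114.56*I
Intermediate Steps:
P = -35 (P = 5*(-1 + (-6 + 0)) = 5*(-1 - 6) = 5*(-7) = -35)
l(c, y) = c - 35*y + y*√(4 + y) (l(c, y) = √(y + 4)*y + (-35*y + c) = √(4 + y)*y + (c - 35*y) = y*√(4 + y) + (c - 35*y) = c - 35*y + y*√(4 + y))
1*l(6, -25) = 1*(6 - 35*(-25) - 25*√(4 - 25)) = 1*(6 + 875 - 25*I*√21) = 1*(881 - 25*I*√21) = 881 - 25*I*√21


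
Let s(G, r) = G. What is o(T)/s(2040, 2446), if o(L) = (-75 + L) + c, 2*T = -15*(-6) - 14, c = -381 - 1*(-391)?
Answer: -9/680 ≈ -0.013235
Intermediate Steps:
c = 10 (c = -381 + 391 = 10)
T = 38 (T = (-15*(-6) - 14)/2 = (90 - 14)/2 = (½)*76 = 38)
o(L) = -65 + L (o(L) = (-75 + L) + 10 = -65 + L)
o(T)/s(2040, 2446) = (-65 + 38)/2040 = -27*1/2040 = -9/680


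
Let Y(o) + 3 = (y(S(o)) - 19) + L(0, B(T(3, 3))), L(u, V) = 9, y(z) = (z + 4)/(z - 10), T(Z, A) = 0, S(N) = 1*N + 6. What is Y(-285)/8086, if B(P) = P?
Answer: -1741/1168427 ≈ -0.0014900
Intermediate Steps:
S(N) = 6 + N (S(N) = N + 6 = 6 + N)
y(z) = (4 + z)/(-10 + z)
Y(o) = -13 + (10 + o)/(-4 + o) (Y(o) = -3 + (((4 + (6 + o))/(-10 + (6 + o)) - 19) + 9) = -3 + (((10 + o)/(-4 + o) - 19) + 9) = -3 + ((-19 + (10 + o)/(-4 + o)) + 9) = -3 + (-10 + (10 + o)/(-4 + o)) = -13 + (10 + o)/(-4 + o))
Y(-285)/8086 = (2*(31 - 6*(-285))/(-4 - 285))/8086 = (2*(31 + 1710)/(-289))*(1/8086) = (2*(-1/289)*1741)*(1/8086) = -3482/289*1/8086 = -1741/1168427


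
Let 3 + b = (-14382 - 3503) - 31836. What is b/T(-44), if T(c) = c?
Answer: 12431/11 ≈ 1130.1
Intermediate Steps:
b = -49724 (b = -3 + ((-14382 - 3503) - 31836) = -3 + (-17885 - 31836) = -3 - 49721 = -49724)
b/T(-44) = -49724/(-44) = -49724*(-1/44) = 12431/11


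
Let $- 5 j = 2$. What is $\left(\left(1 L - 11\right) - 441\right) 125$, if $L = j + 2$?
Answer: $-56300$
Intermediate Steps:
$j = - \frac{2}{5}$ ($j = \left(- \frac{1}{5}\right) 2 = - \frac{2}{5} \approx -0.4$)
$L = \frac{8}{5}$ ($L = - \frac{2}{5} + 2 = \frac{8}{5} \approx 1.6$)
$\left(\left(1 L - 11\right) - 441\right) 125 = \left(\left(1 \cdot \frac{8}{5} - 11\right) - 441\right) 125 = \left(\left(\frac{8}{5} - 11\right) - 441\right) 125 = \left(- \frac{47}{5} - 441\right) 125 = \left(- \frac{2252}{5}\right) 125 = -56300$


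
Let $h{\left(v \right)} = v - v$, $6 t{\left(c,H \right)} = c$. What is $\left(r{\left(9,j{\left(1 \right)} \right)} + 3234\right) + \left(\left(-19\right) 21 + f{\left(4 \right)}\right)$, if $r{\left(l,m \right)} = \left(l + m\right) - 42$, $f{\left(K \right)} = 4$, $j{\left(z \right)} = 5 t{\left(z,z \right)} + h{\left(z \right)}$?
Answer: $\frac{16841}{6} \approx 2806.8$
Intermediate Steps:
$t{\left(c,H \right)} = \frac{c}{6}$
$h{\left(v \right)} = 0$
$j{\left(z \right)} = \frac{5 z}{6}$ ($j{\left(z \right)} = 5 \frac{z}{6} + 0 = \frac{5 z}{6} + 0 = \frac{5 z}{6}$)
$r{\left(l,m \right)} = -42 + l + m$
$\left(r{\left(9,j{\left(1 \right)} \right)} + 3234\right) + \left(\left(-19\right) 21 + f{\left(4 \right)}\right) = \left(\left(-42 + 9 + \frac{5}{6} \cdot 1\right) + 3234\right) + \left(\left(-19\right) 21 + 4\right) = \left(\left(-42 + 9 + \frac{5}{6}\right) + 3234\right) + \left(-399 + 4\right) = \left(- \frac{193}{6} + 3234\right) - 395 = \frac{19211}{6} - 395 = \frac{16841}{6}$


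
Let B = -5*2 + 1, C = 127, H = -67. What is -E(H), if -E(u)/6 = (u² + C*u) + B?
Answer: -24174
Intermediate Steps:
B = -9 (B = -10 + 1 = -9)
E(u) = 54 - 762*u - 6*u² (E(u) = -6*((u² + 127*u) - 9) = -6*(-9 + u² + 127*u) = 54 - 762*u - 6*u²)
-E(H) = -(54 - 762*(-67) - 6*(-67)²) = -(54 + 51054 - 6*4489) = -(54 + 51054 - 26934) = -1*24174 = -24174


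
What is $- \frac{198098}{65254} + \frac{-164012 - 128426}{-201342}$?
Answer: $- \frac{5200674566}{3284592717} \approx -1.5834$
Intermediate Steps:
$- \frac{198098}{65254} + \frac{-164012 - 128426}{-201342} = \left(-198098\right) \frac{1}{65254} - - \frac{146219}{100671} = - \frac{99049}{32627} + \frac{146219}{100671} = - \frac{5200674566}{3284592717}$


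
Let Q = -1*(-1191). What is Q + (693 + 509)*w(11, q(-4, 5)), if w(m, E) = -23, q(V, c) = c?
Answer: -26455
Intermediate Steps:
Q = 1191
Q + (693 + 509)*w(11, q(-4, 5)) = 1191 + (693 + 509)*(-23) = 1191 + 1202*(-23) = 1191 - 27646 = -26455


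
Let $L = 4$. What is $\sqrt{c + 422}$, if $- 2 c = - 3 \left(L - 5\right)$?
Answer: $\frac{29 \sqrt{2}}{2} \approx 20.506$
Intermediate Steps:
$c = - \frac{3}{2}$ ($c = - \frac{\left(-3\right) \left(4 - 5\right)}{2} = - \frac{\left(-3\right) \left(-1\right)}{2} = \left(- \frac{1}{2}\right) 3 = - \frac{3}{2} \approx -1.5$)
$\sqrt{c + 422} = \sqrt{- \frac{3}{2} + 422} = \sqrt{\frac{841}{2}} = \frac{29 \sqrt{2}}{2}$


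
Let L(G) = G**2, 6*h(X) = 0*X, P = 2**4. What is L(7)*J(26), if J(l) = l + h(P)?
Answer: 1274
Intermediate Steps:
P = 16
h(X) = 0 (h(X) = (0*X)/6 = (1/6)*0 = 0)
J(l) = l (J(l) = l + 0 = l)
L(7)*J(26) = 7**2*26 = 49*26 = 1274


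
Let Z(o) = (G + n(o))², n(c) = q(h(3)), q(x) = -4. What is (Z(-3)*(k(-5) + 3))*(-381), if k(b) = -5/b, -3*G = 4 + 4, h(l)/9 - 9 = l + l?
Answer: -203200/3 ≈ -67733.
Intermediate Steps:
h(l) = 81 + 18*l (h(l) = 81 + 9*(l + l) = 81 + 9*(2*l) = 81 + 18*l)
G = -8/3 (G = -(4 + 4)/3 = -⅓*8 = -8/3 ≈ -2.6667)
n(c) = -4
Z(o) = 400/9 (Z(o) = (-8/3 - 4)² = (-20/3)² = 400/9)
(Z(-3)*(k(-5) + 3))*(-381) = (400*(-5/(-5) + 3)/9)*(-381) = (400*(-5*(-⅕) + 3)/9)*(-381) = (400*(1 + 3)/9)*(-381) = ((400/9)*4)*(-381) = (1600/9)*(-381) = -203200/3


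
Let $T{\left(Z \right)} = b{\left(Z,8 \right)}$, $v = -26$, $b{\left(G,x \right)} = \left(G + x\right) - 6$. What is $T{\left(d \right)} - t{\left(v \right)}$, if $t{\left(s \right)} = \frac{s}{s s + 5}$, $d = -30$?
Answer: $- \frac{19042}{681} \approx -27.962$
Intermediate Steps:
$b{\left(G,x \right)} = -6 + G + x$
$t{\left(s \right)} = \frac{s}{5 + s^{2}}$ ($t{\left(s \right)} = \frac{s}{s^{2} + 5} = \frac{s}{5 + s^{2}}$)
$T{\left(Z \right)} = 2 + Z$ ($T{\left(Z \right)} = -6 + Z + 8 = 2 + Z$)
$T{\left(d \right)} - t{\left(v \right)} = \left(2 - 30\right) - - \frac{26}{5 + \left(-26\right)^{2}} = -28 - - \frac{26}{5 + 676} = -28 - - \frac{26}{681} = -28 + \frac{26}{681} = - \frac{19042}{681}$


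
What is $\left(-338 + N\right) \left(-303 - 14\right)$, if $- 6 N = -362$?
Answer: $\frac{264061}{3} \approx 88020.0$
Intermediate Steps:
$N = \frac{181}{3}$ ($N = \left(- \frac{1}{6}\right) \left(-362\right) = \frac{181}{3} \approx 60.333$)
$\left(-338 + N\right) \left(-303 - 14\right) = \left(-338 + \frac{181}{3}\right) \left(-303 - 14\right) = \left(- \frac{833}{3}\right) \left(-317\right) = \frac{264061}{3}$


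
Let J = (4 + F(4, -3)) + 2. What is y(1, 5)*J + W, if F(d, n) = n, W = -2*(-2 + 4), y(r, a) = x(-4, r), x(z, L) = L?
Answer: -1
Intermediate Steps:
y(r, a) = r
W = -4 (W = -2*2 = -4)
J = 3 (J = (4 - 3) + 2 = 1 + 2 = 3)
y(1, 5)*J + W = 1*3 - 4 = 3 - 4 = -1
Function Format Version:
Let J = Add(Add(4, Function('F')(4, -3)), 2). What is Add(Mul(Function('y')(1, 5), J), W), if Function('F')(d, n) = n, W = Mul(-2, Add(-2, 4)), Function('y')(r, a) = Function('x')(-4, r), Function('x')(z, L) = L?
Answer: -1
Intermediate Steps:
Function('y')(r, a) = r
W = -4 (W = Mul(-2, 2) = -4)
J = 3 (J = Add(Add(4, -3), 2) = Add(1, 2) = 3)
Add(Mul(Function('y')(1, 5), J), W) = Add(Mul(1, 3), -4) = Add(3, -4) = -1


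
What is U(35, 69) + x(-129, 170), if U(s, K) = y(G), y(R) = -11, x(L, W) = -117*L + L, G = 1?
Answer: 14953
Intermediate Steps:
x(L, W) = -116*L
U(s, K) = -11
U(35, 69) + x(-129, 170) = -11 - 116*(-129) = -11 + 14964 = 14953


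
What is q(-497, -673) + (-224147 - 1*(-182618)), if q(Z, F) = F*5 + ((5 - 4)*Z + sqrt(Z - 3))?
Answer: -45391 + 10*I*sqrt(5) ≈ -45391.0 + 22.361*I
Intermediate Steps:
q(Z, F) = Z + sqrt(-3 + Z) + 5*F (q(Z, F) = 5*F + (1*Z + sqrt(-3 + Z)) = 5*F + (Z + sqrt(-3 + Z)) = Z + sqrt(-3 + Z) + 5*F)
q(-497, -673) + (-224147 - 1*(-182618)) = (-497 + sqrt(-3 - 497) + 5*(-673)) + (-224147 - 1*(-182618)) = (-497 + sqrt(-500) - 3365) + (-224147 + 182618) = (-497 + 10*I*sqrt(5) - 3365) - 41529 = (-3862 + 10*I*sqrt(5)) - 41529 = -45391 + 10*I*sqrt(5)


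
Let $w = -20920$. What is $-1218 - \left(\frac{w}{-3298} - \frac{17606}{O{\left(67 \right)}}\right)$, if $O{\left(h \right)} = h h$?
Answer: $- \frac{9033998344}{7402361} \approx -1220.4$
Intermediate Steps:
$O{\left(h \right)} = h^{2}$
$-1218 - \left(\frac{w}{-3298} - \frac{17606}{O{\left(67 \right)}}\right) = -1218 - \left(- \frac{20920}{-3298} - \frac{17606}{67^{2}}\right) = -1218 - \left(\left(-20920\right) \left(- \frac{1}{3298}\right) - \frac{17606}{4489}\right) = -1218 - \left(\frac{10460}{1649} - \frac{17606}{4489}\right) = -1218 - \frac{17922646}{7402361} = - \frac{9033998344}{7402361}$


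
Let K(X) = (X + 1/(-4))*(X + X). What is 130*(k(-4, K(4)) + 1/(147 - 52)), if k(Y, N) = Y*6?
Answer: -59254/19 ≈ -3118.6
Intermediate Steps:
K(X) = 2*X*(-1/4 + X) (K(X) = (X - 1/4)*(2*X) = (-1/4 + X)*(2*X) = 2*X*(-1/4 + X))
k(Y, N) = 6*Y
130*(k(-4, K(4)) + 1/(147 - 52)) = 130*(6*(-4) + 1/(147 - 52)) = 130*(-24 + 1/95) = 130*(-2279/95) = -59254/19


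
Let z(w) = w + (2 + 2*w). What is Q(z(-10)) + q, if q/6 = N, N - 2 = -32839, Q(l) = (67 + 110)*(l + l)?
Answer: -206934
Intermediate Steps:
z(w) = 2 + 3*w
Q(l) = 354*l (Q(l) = 177*(2*l) = 354*l)
N = -32837 (N = 2 - 32839 = -32837)
q = -197022 (q = 6*(-32837) = -197022)
Q(z(-10)) + q = 354*(2 + 3*(-10)) - 197022 = 354*(2 - 30) - 197022 = 354*(-28) - 197022 = -9912 - 197022 = -206934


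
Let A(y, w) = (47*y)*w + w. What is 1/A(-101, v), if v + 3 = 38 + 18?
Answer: -1/251538 ≈ -3.9755e-6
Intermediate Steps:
v = 53 (v = -3 + (38 + 18) = -3 + 56 = 53)
A(y, w) = w + 47*w*y (A(y, w) = 47*w*y + w = w + 47*w*y)
1/A(-101, v) = 1/(53*(1 + 47*(-101))) = 1/(53*(1 - 4747)) = 1/(53*(-4746)) = 1/(-251538) = -1/251538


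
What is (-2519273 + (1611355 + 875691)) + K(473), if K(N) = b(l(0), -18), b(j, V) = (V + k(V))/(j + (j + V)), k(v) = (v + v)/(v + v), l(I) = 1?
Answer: -515615/16 ≈ -32226.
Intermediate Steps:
k(v) = 1 (k(v) = (2*v)/((2*v)) = (2*v)*(1/(2*v)) = 1)
b(j, V) = (1 + V)/(V + 2*j) (b(j, V) = (V + 1)/(j + (j + V)) = (1 + V)/(j + (V + j)) = (1 + V)/(V + 2*j))
K(N) = 17/16 (K(N) = (1 - 18)/(-18 + 2*1) = -17/(-18 + 2) = -17/(-16) = -1/16*(-17) = 17/16)
(-2519273 + (1611355 + 875691)) + K(473) = (-2519273 + (1611355 + 875691)) + 17/16 = (-2519273 + 2487046) + 17/16 = -32227 + 17/16 = -515615/16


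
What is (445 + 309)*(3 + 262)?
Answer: 199810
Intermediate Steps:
(445 + 309)*(3 + 262) = 754*265 = 199810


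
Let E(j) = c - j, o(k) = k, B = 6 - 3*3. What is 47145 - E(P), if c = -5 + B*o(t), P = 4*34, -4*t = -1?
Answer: 189147/4 ≈ 47287.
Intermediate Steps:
t = ¼ (t = -¼*(-1) = ¼ ≈ 0.25000)
B = -3 (B = 6 - 9 = -3)
P = 136
c = -23/4 (c = -5 - 3*¼ = -5 - ¾ = -23/4 ≈ -5.7500)
E(j) = -23/4 - j
47145 - E(P) = 47145 - (-23/4 - 1*136) = 47145 - (-23/4 - 136) = 47145 - 1*(-567/4) = 47145 + 567/4 = 189147/4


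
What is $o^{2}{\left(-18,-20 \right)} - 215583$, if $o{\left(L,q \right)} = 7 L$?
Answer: $-199707$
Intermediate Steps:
$o^{2}{\left(-18,-20 \right)} - 215583 = \left(7 \left(-18\right)\right)^{2} - 215583 = \left(-126\right)^{2} - 215583 = 15876 - 215583 = -199707$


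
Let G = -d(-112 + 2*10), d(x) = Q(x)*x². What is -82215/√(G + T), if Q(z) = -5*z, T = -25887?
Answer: 82215*I*√3919327/3919327 ≈ 41.528*I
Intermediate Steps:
d(x) = -5*x³ (d(x) = (-5*x)*x² = -5*x³)
G = -3893440 (G = -(-5)*(-112 + 2*10)³ = -(-5)*(-112 + 20)³ = -(-5)*(-92)³ = -(-5)*(-778688) = -1*3893440 = -3893440)
-82215/√(G + T) = -82215/√(-3893440 - 25887) = -82215*(-I*√3919327/3919327) = -(-82215)*I*√3919327/3919327 = 82215*I*√3919327/3919327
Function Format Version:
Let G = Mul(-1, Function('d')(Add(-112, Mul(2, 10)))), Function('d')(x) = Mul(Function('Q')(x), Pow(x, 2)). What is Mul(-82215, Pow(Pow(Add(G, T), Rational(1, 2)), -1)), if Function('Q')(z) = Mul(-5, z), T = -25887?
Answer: Mul(Rational(82215, 3919327), I, Pow(3919327, Rational(1, 2))) ≈ Mul(41.528, I)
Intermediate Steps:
Function('d')(x) = Mul(-5, Pow(x, 3)) (Function('d')(x) = Mul(Mul(-5, x), Pow(x, 2)) = Mul(-5, Pow(x, 3)))
G = -3893440 (G = Mul(-1, Mul(-5, Pow(Add(-112, Mul(2, 10)), 3))) = Mul(-1, Mul(-5, Pow(Add(-112, 20), 3))) = Mul(-1, Mul(-5, Pow(-92, 3))) = Mul(-1, Mul(-5, -778688)) = Mul(-1, 3893440) = -3893440)
Mul(-82215, Pow(Pow(Add(G, T), Rational(1, 2)), -1)) = Mul(-82215, Pow(Pow(Add(-3893440, -25887), Rational(1, 2)), -1)) = Mul(-82215, Pow(Pow(-3919327, Rational(1, 2)), -1)) = Mul(-82215, Pow(Mul(I, Pow(3919327, Rational(1, 2))), -1)) = Mul(-82215, Mul(Rational(-1, 3919327), I, Pow(3919327, Rational(1, 2)))) = Mul(Rational(82215, 3919327), I, Pow(3919327, Rational(1, 2)))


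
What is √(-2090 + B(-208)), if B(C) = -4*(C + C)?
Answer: I*√426 ≈ 20.64*I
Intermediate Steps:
B(C) = -8*C
√(-2090 + B(-208)) = √(-2090 - 8*(-208)) = √(-2090 + 1664) = √(-426) = I*√426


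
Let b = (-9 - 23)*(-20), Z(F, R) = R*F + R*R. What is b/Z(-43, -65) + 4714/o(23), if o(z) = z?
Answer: 1655350/8073 ≈ 205.05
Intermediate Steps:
Z(F, R) = R² + F*R (Z(F, R) = F*R + R² = R² + F*R)
b = 640 (b = -32*(-20) = 640)
b/Z(-43, -65) + 4714/o(23) = 640/((-65*(-43 - 65))) + 4714/23 = 640/((-65*(-108))) + 4714*(1/23) = 640/7020 + 4714/23 = 640*(1/7020) + 4714/23 = 32/351 + 4714/23 = 1655350/8073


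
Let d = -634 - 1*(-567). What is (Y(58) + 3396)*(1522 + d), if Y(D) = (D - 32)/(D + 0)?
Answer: 143313135/29 ≈ 4.9418e+6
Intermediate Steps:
d = -67 (d = -634 + 567 = -67)
Y(D) = (-32 + D)/D
(Y(58) + 3396)*(1522 + d) = ((-32 + 58)/58 + 3396)*(1522 - 67) = ((1/58)*26 + 3396)*1455 = (13/29 + 3396)*1455 = (98497/29)*1455 = 143313135/29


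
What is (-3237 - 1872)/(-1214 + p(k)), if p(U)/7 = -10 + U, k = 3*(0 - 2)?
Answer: 131/34 ≈ 3.8529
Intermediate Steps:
k = -6 (k = 3*(-2) = -6)
p(U) = -70 + 7*U (p(U) = 7*(-10 + U) = -70 + 7*U)
(-3237 - 1872)/(-1214 + p(k)) = (-3237 - 1872)/(-1214 + (-70 + 7*(-6))) = -5109/(-1214 + (-70 - 42)) = -5109/(-1214 - 112) = -5109/(-1326) = -5109*(-1/1326) = 131/34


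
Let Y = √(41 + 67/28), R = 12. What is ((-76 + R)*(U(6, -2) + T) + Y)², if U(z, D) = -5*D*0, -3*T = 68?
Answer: 530328247/252 + 13056*√105/7 ≈ 2.1236e+6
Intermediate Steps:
T = -68/3 (T = -⅓*68 = -68/3 ≈ -22.667)
Y = 9*√105/14 (Y = √(41 + 67*(1/28)) = √(41 + 67/28) = √(1215/28) = 9*√105/14 ≈ 6.5873)
U(z, D) = 0
((-76 + R)*(U(6, -2) + T) + Y)² = ((-76 + 12)*(0 - 68/3) + 9*√105/14)² = (-64*(-68/3) + 9*√105/14)² = (4352/3 + 9*√105/14)²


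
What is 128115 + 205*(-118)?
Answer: 103925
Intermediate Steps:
128115 + 205*(-118) = 128115 - 24190 = 103925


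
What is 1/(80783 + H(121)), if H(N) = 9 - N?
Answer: 1/80671 ≈ 1.2396e-5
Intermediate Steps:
1/(80783 + H(121)) = 1/(80783 + (9 - 1*121)) = 1/(80783 + (9 - 121)) = 1/(80783 - 112) = 1/80671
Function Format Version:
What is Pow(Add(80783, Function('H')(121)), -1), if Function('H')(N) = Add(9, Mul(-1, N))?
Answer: Rational(1, 80671) ≈ 1.2396e-5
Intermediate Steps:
Pow(Add(80783, Function('H')(121)), -1) = Pow(Add(80783, Add(9, Mul(-1, 121))), -1) = Pow(Add(80783, Add(9, -121)), -1) = Pow(Add(80783, -112), -1) = Pow(80671, -1) = Rational(1, 80671)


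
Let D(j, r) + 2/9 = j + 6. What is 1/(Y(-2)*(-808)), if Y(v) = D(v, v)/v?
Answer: 9/13736 ≈ 0.00065521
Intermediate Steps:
D(j, r) = 52/9 + j (D(j, r) = -2/9 + (j + 6) = -2/9 + (6 + j) = 52/9 + j)
Y(v) = (52/9 + v)/v
1/(Y(-2)*(-808)) = 1/(((52/9 - 2)/(-2))*(-808)) = 1/(-½*34/9*(-808)) = 1/(-17/9*(-808)) = 1/(13736/9) = 9/13736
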